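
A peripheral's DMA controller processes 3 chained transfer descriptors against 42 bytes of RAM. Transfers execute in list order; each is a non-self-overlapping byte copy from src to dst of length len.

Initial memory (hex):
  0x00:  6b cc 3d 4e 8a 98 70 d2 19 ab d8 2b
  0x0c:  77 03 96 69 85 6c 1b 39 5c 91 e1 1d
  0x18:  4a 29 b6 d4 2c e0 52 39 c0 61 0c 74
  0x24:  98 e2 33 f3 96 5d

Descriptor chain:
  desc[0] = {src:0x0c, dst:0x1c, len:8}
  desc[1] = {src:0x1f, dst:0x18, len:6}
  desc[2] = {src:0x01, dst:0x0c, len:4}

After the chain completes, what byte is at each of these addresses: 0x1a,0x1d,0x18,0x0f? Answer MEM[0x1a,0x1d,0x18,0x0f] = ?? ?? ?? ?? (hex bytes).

MEM[0x1a,0x1d,0x18,0x0f] = 6c 98 69 8a

D0: mem[0x1c..0x23] <- [77 03 96 69 85 6c 1b 39]
D1: mem[0x18..0x1d] <- [69 85 6c 1b 39 98]
D2: mem[0x0c..0x0f] <- [cc 3d 4e 8a]
query mem[0x1a]=0x6c, mem[0x1d]=0x98, mem[0x18]=0x69, mem[0x0f]=0x8a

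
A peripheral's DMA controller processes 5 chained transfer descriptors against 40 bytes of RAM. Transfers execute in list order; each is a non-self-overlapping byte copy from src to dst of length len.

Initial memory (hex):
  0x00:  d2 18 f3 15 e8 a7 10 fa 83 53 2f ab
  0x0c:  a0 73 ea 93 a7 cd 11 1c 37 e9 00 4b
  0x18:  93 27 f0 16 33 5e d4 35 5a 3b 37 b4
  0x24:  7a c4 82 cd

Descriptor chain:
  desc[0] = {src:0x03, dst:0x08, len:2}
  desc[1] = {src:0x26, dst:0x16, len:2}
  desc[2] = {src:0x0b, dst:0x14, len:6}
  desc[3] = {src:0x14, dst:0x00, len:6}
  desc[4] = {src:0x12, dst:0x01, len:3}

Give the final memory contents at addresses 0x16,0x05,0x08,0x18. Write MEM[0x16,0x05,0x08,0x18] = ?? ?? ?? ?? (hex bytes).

MEM[0x16,0x05,0x08,0x18] = 73 a7 15 93

#0 dst[0x08+2] := {0x15,0xe8}
#1 dst[0x16+2] := {0x82,0xcd}
#2 dst[0x14+6] := {0xab,0xa0,0x73,0xea,0x93,0xa7}
#3 dst[0x00+6] := {0xab,0xa0,0x73,0xea,0x93,0xa7}
#4 dst[0x01+3] := {0x11,0x1c,0xab}
query mem[0x16]=0x73, mem[0x05]=0xa7, mem[0x08]=0x15, mem[0x18]=0x93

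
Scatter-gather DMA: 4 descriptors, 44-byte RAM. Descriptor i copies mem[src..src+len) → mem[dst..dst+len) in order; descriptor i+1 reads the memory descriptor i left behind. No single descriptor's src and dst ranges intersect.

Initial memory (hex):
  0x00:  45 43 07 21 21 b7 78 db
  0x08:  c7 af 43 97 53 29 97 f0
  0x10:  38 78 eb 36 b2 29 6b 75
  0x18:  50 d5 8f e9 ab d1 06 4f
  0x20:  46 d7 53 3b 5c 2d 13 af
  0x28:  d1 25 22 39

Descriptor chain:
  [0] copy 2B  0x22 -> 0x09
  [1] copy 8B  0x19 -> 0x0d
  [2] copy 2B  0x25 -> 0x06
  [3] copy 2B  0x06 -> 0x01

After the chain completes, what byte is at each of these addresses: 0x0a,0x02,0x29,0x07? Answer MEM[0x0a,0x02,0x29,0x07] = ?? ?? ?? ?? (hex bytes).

MEM[0x0a,0x02,0x29,0x07] = 3b 13 25 13

#0 dst[0x09+2] := {0x53,0x3b}
#1 dst[0x0d+8] := {0xd5,0x8f,0xe9,0xab,0xd1,0x06,0x4f,0x46}
#2 dst[0x06+2] := {0x2d,0x13}
#3 dst[0x01+2] := {0x2d,0x13}
query mem[0x0a]=0x3b, mem[0x02]=0x13, mem[0x29]=0x25, mem[0x07]=0x13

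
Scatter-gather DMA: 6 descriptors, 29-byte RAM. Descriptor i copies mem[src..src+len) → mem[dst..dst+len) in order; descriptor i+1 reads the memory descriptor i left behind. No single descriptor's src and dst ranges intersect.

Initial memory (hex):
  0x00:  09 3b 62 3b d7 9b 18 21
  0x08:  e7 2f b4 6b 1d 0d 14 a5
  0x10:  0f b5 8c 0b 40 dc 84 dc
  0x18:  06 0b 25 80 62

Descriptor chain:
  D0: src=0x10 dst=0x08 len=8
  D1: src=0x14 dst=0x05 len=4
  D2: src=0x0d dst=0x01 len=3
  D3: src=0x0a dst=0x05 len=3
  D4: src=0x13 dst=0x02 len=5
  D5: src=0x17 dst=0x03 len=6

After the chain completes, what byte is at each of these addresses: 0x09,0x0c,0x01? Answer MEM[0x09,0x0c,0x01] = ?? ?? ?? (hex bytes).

MEM[0x09,0x0c,0x01] = b5 40 dc

[0] 0x10->0x08 len=8 : 0f b5 8c 0b 40 dc 84 dc
[1] 0x14->0x05 len=4 : 40 dc 84 dc
[2] 0x0d->0x01 len=3 : dc 84 dc
[3] 0x0a->0x05 len=3 : 8c 0b 40
[4] 0x13->0x02 len=5 : 0b 40 dc 84 dc
[5] 0x17->0x03 len=6 : dc 06 0b 25 80 62
query mem[0x09]=0xb5, mem[0x0c]=0x40, mem[0x01]=0xdc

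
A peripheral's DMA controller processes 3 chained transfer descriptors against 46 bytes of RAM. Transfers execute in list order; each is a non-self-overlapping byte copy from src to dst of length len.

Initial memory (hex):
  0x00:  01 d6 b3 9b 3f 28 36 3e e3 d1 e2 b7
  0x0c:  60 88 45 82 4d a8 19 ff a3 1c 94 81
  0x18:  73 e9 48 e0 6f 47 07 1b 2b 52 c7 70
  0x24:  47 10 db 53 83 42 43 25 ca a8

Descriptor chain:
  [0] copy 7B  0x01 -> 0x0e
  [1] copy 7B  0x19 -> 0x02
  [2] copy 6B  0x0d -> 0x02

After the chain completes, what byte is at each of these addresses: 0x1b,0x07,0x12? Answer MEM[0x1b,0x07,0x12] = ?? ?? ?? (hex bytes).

[0] 0x01->0x0e len=7 : d6 b3 9b 3f 28 36 3e
[1] 0x19->0x02 len=7 : e9 48 e0 6f 47 07 1b
[2] 0x0d->0x02 len=6 : 88 d6 b3 9b 3f 28
query mem[0x1b]=0xe0, mem[0x07]=0x28, mem[0x12]=0x28

MEM[0x1b,0x07,0x12] = e0 28 28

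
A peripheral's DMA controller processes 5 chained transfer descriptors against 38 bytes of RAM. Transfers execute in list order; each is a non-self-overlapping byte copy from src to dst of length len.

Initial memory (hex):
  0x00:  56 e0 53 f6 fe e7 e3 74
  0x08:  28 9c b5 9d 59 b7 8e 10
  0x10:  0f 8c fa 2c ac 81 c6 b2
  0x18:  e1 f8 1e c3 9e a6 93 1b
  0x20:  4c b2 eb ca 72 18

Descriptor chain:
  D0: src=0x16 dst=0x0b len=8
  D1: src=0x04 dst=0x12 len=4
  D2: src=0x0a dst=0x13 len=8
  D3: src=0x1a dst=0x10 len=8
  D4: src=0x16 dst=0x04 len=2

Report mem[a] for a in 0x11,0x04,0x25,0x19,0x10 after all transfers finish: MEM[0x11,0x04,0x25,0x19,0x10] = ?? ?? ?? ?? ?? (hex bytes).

MEM[0x11,0x04,0x25,0x19,0x10] = c3 4c 18 c3 9e

[0] 0x16->0x0b len=8 : c6 b2 e1 f8 1e c3 9e a6
[1] 0x04->0x12 len=4 : fe e7 e3 74
[2] 0x0a->0x13 len=8 : b5 c6 b2 e1 f8 1e c3 9e
[3] 0x1a->0x10 len=8 : 9e c3 9e a6 93 1b 4c b2
[4] 0x16->0x04 len=2 : 4c b2
query mem[0x11]=0xc3, mem[0x04]=0x4c, mem[0x25]=0x18, mem[0x19]=0xc3, mem[0x10]=0x9e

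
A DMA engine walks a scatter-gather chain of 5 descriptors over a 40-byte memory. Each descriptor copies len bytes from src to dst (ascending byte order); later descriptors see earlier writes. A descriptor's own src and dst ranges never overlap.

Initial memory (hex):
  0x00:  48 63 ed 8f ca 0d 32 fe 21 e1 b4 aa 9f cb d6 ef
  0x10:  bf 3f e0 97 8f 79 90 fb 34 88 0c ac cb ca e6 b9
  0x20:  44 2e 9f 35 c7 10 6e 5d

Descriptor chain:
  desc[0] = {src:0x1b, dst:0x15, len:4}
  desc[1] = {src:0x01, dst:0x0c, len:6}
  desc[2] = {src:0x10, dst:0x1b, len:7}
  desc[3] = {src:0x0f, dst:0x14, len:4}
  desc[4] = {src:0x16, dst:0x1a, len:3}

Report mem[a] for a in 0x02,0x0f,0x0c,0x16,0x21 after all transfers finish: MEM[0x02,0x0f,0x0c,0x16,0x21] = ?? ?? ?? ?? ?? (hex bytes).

[0] 0x1b->0x15 len=4 : ac cb ca e6
[1] 0x01->0x0c len=6 : 63 ed 8f ca 0d 32
[2] 0x10->0x1b len=7 : 0d 32 e0 97 8f ac cb
[3] 0x0f->0x14 len=4 : ca 0d 32 e0
[4] 0x16->0x1a len=3 : 32 e0 e6
query mem[0x02]=0xed, mem[0x0f]=0xca, mem[0x0c]=0x63, mem[0x16]=0x32, mem[0x21]=0xcb

MEM[0x02,0x0f,0x0c,0x16,0x21] = ed ca 63 32 cb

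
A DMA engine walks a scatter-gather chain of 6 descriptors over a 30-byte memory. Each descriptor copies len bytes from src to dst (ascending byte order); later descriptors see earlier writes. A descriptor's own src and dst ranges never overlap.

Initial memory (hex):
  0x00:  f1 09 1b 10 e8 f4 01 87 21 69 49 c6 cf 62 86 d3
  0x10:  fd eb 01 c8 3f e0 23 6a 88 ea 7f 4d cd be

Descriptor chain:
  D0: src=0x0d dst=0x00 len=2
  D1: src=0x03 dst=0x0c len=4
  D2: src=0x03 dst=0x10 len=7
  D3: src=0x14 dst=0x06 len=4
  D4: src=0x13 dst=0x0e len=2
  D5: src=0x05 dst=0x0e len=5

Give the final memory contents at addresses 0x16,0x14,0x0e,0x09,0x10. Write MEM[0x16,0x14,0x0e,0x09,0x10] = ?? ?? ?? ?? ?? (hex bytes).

MEM[0x16,0x14,0x0e,0x09,0x10] = 69 87 f4 6a 21

D0: mem[0x00..0x01] <- [62 86]
D1: mem[0x0c..0x0f] <- [10 e8 f4 01]
D2: mem[0x10..0x16] <- [10 e8 f4 01 87 21 69]
D3: mem[0x06..0x09] <- [87 21 69 6a]
D4: mem[0x0e..0x0f] <- [01 87]
D5: mem[0x0e..0x12] <- [f4 87 21 69 6a]
query mem[0x16]=0x69, mem[0x14]=0x87, mem[0x0e]=0xf4, mem[0x09]=0x6a, mem[0x10]=0x21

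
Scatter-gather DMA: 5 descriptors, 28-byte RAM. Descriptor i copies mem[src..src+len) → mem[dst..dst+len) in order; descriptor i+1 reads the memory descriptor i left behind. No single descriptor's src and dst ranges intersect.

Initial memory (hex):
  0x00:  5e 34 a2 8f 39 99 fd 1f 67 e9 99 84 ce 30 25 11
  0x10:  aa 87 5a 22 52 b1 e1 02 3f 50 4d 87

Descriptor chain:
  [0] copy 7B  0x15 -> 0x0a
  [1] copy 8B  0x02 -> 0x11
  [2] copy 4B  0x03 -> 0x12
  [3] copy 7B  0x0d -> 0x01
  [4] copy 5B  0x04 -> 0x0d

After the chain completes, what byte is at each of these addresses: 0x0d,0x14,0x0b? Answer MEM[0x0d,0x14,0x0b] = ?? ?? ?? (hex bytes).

MEM[0x0d,0x14,0x0b] = 87 99 e1

[0] 0x15->0x0a len=7 : b1 e1 02 3f 50 4d 87
[1] 0x02->0x11 len=8 : a2 8f 39 99 fd 1f 67 e9
[2] 0x03->0x12 len=4 : 8f 39 99 fd
[3] 0x0d->0x01 len=7 : 3f 50 4d 87 a2 8f 39
[4] 0x04->0x0d len=5 : 87 a2 8f 39 67
query mem[0x0d]=0x87, mem[0x14]=0x99, mem[0x0b]=0xe1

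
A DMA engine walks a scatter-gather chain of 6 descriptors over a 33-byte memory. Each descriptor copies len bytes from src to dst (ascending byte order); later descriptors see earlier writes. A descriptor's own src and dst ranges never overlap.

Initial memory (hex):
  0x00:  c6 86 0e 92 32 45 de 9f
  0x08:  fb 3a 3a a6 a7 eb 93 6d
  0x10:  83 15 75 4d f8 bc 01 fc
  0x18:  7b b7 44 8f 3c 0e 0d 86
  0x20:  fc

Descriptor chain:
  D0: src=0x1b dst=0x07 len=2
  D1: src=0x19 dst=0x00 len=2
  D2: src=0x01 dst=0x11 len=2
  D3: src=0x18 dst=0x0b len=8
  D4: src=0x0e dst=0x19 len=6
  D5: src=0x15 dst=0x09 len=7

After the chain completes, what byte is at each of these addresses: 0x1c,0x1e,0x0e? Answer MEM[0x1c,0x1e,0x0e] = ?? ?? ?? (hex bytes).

#0 dst[0x07+2] := {0x8f,0x3c}
#1 dst[0x00+2] := {0xb7,0x44}
#2 dst[0x11+2] := {0x44,0x0e}
#3 dst[0x0b+8] := {0x7b,0xb7,0x44,0x8f,0x3c,0x0e,0x0d,0x86}
#4 dst[0x19+6] := {0x8f,0x3c,0x0e,0x0d,0x86,0x4d}
#5 dst[0x09+7] := {0xbc,0x01,0xfc,0x7b,0x8f,0x3c,0x0e}
query mem[0x1c]=0x0d, mem[0x1e]=0x4d, mem[0x0e]=0x3c

MEM[0x1c,0x1e,0x0e] = 0d 4d 3c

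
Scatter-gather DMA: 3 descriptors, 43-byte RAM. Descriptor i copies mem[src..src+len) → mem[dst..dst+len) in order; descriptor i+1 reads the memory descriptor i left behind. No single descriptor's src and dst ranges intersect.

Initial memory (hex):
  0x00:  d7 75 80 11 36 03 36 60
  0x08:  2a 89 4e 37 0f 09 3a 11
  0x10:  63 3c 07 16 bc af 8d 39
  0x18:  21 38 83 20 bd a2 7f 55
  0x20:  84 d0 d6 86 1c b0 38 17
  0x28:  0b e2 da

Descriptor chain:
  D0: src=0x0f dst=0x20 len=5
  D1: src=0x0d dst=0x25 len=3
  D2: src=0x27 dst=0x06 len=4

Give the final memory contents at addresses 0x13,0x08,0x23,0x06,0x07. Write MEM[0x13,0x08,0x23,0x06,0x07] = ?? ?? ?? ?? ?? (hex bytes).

[0] 0x0f->0x20 len=5 : 11 63 3c 07 16
[1] 0x0d->0x25 len=3 : 09 3a 11
[2] 0x27->0x06 len=4 : 11 0b e2 da
query mem[0x13]=0x16, mem[0x08]=0xe2, mem[0x23]=0x07, mem[0x06]=0x11, mem[0x07]=0x0b

MEM[0x13,0x08,0x23,0x06,0x07] = 16 e2 07 11 0b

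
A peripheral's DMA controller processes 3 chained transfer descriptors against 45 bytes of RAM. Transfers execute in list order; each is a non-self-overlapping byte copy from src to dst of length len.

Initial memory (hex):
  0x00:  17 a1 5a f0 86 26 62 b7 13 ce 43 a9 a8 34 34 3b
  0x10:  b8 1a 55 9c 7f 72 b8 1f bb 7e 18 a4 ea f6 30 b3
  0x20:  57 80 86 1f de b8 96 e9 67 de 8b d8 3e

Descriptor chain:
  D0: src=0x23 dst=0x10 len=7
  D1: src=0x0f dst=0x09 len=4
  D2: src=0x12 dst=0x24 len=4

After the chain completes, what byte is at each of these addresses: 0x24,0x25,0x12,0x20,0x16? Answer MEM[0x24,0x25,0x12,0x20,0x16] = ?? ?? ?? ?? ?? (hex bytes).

[0] 0x23->0x10 len=7 : 1f de b8 96 e9 67 de
[1] 0x0f->0x09 len=4 : 3b 1f de b8
[2] 0x12->0x24 len=4 : b8 96 e9 67
query mem[0x24]=0xb8, mem[0x25]=0x96, mem[0x12]=0xb8, mem[0x20]=0x57, mem[0x16]=0xde

MEM[0x24,0x25,0x12,0x20,0x16] = b8 96 b8 57 de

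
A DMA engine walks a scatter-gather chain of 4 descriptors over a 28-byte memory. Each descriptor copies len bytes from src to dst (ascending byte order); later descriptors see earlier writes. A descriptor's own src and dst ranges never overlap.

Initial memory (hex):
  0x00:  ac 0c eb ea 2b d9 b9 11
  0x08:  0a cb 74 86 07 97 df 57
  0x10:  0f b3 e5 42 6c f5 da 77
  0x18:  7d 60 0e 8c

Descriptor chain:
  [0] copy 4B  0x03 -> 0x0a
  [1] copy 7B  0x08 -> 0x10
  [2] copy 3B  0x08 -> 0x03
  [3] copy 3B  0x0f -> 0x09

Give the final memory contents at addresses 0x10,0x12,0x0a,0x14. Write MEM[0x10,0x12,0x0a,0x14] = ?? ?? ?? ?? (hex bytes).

MEM[0x10,0x12,0x0a,0x14] = 0a ea 0a d9

D0: mem[0x0a..0x0d] <- [ea 2b d9 b9]
D1: mem[0x10..0x16] <- [0a cb ea 2b d9 b9 df]
D2: mem[0x03..0x05] <- [0a cb ea]
D3: mem[0x09..0x0b] <- [57 0a cb]
query mem[0x10]=0x0a, mem[0x12]=0xea, mem[0x0a]=0x0a, mem[0x14]=0xd9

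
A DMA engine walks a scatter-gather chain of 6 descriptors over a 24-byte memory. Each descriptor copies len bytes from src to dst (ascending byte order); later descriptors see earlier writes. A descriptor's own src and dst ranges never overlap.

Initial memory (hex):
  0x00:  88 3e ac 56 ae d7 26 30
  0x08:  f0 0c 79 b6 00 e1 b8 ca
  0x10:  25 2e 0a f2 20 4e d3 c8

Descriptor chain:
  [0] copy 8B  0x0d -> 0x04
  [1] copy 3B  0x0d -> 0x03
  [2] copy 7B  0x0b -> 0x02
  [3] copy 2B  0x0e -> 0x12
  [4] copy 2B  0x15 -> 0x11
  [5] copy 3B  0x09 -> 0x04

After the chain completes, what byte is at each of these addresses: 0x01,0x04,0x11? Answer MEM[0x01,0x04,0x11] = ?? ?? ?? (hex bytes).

MEM[0x01,0x04,0x11] = 3e 0a 4e

D0: mem[0x04..0x0b] <- [e1 b8 ca 25 2e 0a f2 20]
D1: mem[0x03..0x05] <- [e1 b8 ca]
D2: mem[0x02..0x08] <- [20 00 e1 b8 ca 25 2e]
D3: mem[0x12..0x13] <- [b8 ca]
D4: mem[0x11..0x12] <- [4e d3]
D5: mem[0x04..0x06] <- [0a f2 20]
query mem[0x01]=0x3e, mem[0x04]=0x0a, mem[0x11]=0x4e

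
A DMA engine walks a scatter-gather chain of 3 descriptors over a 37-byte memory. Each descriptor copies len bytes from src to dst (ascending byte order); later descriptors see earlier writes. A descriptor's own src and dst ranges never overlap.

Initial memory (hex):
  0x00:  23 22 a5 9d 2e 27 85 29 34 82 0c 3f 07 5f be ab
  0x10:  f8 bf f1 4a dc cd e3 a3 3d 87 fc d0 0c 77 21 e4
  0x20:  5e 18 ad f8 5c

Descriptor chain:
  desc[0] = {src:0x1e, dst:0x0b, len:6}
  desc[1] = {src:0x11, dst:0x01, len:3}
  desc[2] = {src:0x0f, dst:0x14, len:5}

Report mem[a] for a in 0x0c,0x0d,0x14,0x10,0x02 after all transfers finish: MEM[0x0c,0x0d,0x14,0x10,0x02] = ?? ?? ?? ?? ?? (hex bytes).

  after D0: wrote 6B at 0x0b = 21e45e18adf8
  after D1: wrote 3B at 0x01 = bff14a
  after D2: wrote 5B at 0x14 = adf8bff14a
query mem[0x0c]=0xe4, mem[0x0d]=0x5e, mem[0x14]=0xad, mem[0x10]=0xf8, mem[0x02]=0xf1

MEM[0x0c,0x0d,0x14,0x10,0x02] = e4 5e ad f8 f1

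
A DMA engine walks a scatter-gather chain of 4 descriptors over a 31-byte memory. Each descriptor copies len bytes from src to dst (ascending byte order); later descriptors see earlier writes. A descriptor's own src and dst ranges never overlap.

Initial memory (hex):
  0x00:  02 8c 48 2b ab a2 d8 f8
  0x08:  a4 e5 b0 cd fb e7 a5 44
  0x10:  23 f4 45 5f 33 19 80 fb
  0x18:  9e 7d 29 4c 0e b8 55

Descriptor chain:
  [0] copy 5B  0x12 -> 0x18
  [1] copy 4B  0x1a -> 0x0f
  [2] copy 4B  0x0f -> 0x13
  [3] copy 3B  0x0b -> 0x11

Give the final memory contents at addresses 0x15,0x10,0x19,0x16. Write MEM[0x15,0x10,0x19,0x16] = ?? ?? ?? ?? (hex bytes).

MEM[0x15,0x10,0x19,0x16] = 80 19 5f b8

D0: mem[0x18..0x1c] <- [45 5f 33 19 80]
D1: mem[0x0f..0x12] <- [33 19 80 b8]
D2: mem[0x13..0x16] <- [33 19 80 b8]
D3: mem[0x11..0x13] <- [cd fb e7]
query mem[0x15]=0x80, mem[0x10]=0x19, mem[0x19]=0x5f, mem[0x16]=0xb8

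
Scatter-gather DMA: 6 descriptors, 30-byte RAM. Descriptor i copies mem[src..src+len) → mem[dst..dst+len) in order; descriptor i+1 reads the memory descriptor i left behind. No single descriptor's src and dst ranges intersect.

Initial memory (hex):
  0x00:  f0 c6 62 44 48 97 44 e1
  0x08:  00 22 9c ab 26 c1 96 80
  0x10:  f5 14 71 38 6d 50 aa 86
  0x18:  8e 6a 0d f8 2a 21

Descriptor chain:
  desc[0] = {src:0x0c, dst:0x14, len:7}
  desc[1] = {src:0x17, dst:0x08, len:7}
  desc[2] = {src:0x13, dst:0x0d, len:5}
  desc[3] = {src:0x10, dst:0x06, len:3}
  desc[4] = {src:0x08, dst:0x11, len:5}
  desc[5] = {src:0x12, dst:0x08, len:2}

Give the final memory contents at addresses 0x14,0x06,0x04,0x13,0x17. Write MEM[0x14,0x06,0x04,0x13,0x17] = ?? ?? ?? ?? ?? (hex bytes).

  after D0: wrote 7B at 0x14 = 26c19680f51471
  after D1: wrote 7B at 0x08 = 80f51471f82a21
  after D2: wrote 5B at 0x0d = 3826c19680
  after D3: wrote 3B at 0x06 = 968071
  after D4: wrote 5B at 0x11 = 71f51471f8
  after D5: wrote 2B at 0x08 = f514
query mem[0x14]=0x71, mem[0x06]=0x96, mem[0x04]=0x48, mem[0x13]=0x14, mem[0x17]=0x80

MEM[0x14,0x06,0x04,0x13,0x17] = 71 96 48 14 80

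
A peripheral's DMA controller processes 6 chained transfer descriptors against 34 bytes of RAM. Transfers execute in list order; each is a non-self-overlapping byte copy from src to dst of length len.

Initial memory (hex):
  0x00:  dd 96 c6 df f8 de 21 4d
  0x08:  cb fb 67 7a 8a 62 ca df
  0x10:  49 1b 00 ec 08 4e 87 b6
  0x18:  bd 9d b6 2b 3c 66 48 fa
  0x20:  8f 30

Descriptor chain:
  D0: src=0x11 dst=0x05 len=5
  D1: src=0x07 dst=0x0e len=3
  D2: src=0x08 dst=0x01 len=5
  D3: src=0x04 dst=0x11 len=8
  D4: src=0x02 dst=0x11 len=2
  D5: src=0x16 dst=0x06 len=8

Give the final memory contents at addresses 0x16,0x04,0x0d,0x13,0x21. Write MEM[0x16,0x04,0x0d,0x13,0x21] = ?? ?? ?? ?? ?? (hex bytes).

[0] 0x11->0x05 len=5 : 1b 00 ec 08 4e
[1] 0x07->0x0e len=3 : ec 08 4e
[2] 0x08->0x01 len=5 : 08 4e 67 7a 8a
[3] 0x04->0x11 len=8 : 7a 8a 00 ec 08 4e 67 7a
[4] 0x02->0x11 len=2 : 4e 67
[5] 0x16->0x06 len=8 : 4e 67 7a 9d b6 2b 3c 66
query mem[0x16]=0x4e, mem[0x04]=0x7a, mem[0x0d]=0x66, mem[0x13]=0x00, mem[0x21]=0x30

MEM[0x16,0x04,0x0d,0x13,0x21] = 4e 7a 66 00 30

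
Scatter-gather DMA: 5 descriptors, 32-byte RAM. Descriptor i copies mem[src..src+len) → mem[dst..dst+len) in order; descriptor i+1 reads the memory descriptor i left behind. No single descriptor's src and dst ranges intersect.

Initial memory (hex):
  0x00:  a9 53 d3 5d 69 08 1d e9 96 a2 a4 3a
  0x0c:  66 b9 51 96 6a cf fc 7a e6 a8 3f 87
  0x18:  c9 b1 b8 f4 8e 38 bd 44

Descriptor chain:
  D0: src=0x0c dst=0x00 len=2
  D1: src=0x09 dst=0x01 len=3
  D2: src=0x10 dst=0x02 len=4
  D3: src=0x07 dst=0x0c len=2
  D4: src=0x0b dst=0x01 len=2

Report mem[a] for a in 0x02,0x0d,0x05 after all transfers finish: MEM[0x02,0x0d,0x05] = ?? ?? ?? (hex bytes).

MEM[0x02,0x0d,0x05] = e9 96 7a

#0 dst[0x00+2] := {0x66,0xb9}
#1 dst[0x01+3] := {0xa2,0xa4,0x3a}
#2 dst[0x02+4] := {0x6a,0xcf,0xfc,0x7a}
#3 dst[0x0c+2] := {0xe9,0x96}
#4 dst[0x01+2] := {0x3a,0xe9}
query mem[0x02]=0xe9, mem[0x0d]=0x96, mem[0x05]=0x7a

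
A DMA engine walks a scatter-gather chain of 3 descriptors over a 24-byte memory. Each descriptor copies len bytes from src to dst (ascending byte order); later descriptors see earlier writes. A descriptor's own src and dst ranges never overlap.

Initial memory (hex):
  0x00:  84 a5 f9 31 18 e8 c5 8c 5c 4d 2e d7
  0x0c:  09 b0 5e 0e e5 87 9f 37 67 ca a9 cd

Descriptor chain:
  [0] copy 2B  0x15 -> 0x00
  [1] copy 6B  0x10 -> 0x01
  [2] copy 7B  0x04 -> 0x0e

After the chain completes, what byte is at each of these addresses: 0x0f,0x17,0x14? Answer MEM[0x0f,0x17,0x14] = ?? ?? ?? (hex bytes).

MEM[0x0f,0x17,0x14] = 67 cd 2e

#0 dst[0x00+2] := {0xca,0xa9}
#1 dst[0x01+6] := {0xe5,0x87,0x9f,0x37,0x67,0xca}
#2 dst[0x0e+7] := {0x37,0x67,0xca,0x8c,0x5c,0x4d,0x2e}
query mem[0x0f]=0x67, mem[0x17]=0xcd, mem[0x14]=0x2e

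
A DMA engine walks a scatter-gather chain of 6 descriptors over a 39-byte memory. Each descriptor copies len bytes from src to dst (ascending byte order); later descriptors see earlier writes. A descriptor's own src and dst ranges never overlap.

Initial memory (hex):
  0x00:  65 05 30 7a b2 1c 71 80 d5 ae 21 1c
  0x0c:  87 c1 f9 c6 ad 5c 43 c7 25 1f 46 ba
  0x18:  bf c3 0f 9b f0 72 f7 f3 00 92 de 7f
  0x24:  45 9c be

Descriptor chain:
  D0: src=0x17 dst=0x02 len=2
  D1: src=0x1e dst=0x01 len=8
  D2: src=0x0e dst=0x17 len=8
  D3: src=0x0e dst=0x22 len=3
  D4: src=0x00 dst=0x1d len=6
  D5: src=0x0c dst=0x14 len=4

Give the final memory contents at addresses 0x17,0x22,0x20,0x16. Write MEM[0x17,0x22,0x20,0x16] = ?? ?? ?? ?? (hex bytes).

D0: mem[0x02..0x03] <- [ba bf]
D1: mem[0x01..0x08] <- [f7 f3 00 92 de 7f 45 9c]
D2: mem[0x17..0x1e] <- [f9 c6 ad 5c 43 c7 25 1f]
D3: mem[0x22..0x24] <- [f9 c6 ad]
D4: mem[0x1d..0x22] <- [65 f7 f3 00 92 de]
D5: mem[0x14..0x17] <- [87 c1 f9 c6]
query mem[0x17]=0xc6, mem[0x22]=0xde, mem[0x20]=0x00, mem[0x16]=0xf9

MEM[0x17,0x22,0x20,0x16] = c6 de 00 f9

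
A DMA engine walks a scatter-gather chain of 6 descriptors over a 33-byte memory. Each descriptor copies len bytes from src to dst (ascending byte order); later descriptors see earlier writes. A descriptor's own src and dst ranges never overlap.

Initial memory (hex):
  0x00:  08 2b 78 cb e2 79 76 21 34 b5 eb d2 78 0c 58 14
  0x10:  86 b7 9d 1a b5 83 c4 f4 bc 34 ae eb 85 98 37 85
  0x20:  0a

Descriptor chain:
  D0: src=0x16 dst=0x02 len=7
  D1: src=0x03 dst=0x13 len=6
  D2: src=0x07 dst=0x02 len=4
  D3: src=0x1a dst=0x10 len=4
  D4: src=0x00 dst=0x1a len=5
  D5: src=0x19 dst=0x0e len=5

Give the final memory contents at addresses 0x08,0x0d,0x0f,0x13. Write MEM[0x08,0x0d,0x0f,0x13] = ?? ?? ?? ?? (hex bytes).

D0: mem[0x02..0x08] <- [c4 f4 bc 34 ae eb 85]
D1: mem[0x13..0x18] <- [f4 bc 34 ae eb 85]
D2: mem[0x02..0x05] <- [eb 85 b5 eb]
D3: mem[0x10..0x13] <- [ae eb 85 98]
D4: mem[0x1a..0x1e] <- [08 2b eb 85 b5]
D5: mem[0x0e..0x12] <- [34 08 2b eb 85]
query mem[0x08]=0x85, mem[0x0d]=0x0c, mem[0x0f]=0x08, mem[0x13]=0x98

MEM[0x08,0x0d,0x0f,0x13] = 85 0c 08 98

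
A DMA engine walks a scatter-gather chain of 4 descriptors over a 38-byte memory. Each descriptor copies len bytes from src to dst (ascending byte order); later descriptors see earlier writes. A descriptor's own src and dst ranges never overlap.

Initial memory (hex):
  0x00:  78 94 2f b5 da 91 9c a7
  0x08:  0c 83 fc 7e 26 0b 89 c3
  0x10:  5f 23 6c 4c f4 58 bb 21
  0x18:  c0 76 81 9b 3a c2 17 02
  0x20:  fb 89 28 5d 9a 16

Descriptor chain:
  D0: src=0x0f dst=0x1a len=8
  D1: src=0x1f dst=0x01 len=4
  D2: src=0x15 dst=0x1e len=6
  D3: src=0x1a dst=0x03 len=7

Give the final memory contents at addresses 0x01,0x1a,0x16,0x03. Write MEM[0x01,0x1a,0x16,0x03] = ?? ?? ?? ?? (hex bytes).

MEM[0x01,0x1a,0x16,0x03] = f4 c3 bb c3

#0 dst[0x1a+8] := {0xc3,0x5f,0x23,0x6c,0x4c,0xf4,0x58,0xbb}
#1 dst[0x01+4] := {0xf4,0x58,0xbb,0x28}
#2 dst[0x1e+6] := {0x58,0xbb,0x21,0xc0,0x76,0xc3}
#3 dst[0x03+7] := {0xc3,0x5f,0x23,0x6c,0x58,0xbb,0x21}
query mem[0x01]=0xf4, mem[0x1a]=0xc3, mem[0x16]=0xbb, mem[0x03]=0xc3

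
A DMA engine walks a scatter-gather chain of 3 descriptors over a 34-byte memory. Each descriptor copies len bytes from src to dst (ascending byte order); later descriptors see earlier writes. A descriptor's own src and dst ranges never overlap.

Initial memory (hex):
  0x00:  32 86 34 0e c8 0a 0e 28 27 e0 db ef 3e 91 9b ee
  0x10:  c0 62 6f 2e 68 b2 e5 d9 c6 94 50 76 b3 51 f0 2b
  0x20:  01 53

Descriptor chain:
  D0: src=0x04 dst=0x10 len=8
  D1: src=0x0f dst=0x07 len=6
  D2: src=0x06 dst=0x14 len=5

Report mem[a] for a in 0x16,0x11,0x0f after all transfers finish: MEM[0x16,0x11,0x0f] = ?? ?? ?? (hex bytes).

MEM[0x16,0x11,0x0f] = c8 0a ee

D0: mem[0x10..0x17] <- [c8 0a 0e 28 27 e0 db ef]
D1: mem[0x07..0x0c] <- [ee c8 0a 0e 28 27]
D2: mem[0x14..0x18] <- [0e ee c8 0a 0e]
query mem[0x16]=0xc8, mem[0x11]=0x0a, mem[0x0f]=0xee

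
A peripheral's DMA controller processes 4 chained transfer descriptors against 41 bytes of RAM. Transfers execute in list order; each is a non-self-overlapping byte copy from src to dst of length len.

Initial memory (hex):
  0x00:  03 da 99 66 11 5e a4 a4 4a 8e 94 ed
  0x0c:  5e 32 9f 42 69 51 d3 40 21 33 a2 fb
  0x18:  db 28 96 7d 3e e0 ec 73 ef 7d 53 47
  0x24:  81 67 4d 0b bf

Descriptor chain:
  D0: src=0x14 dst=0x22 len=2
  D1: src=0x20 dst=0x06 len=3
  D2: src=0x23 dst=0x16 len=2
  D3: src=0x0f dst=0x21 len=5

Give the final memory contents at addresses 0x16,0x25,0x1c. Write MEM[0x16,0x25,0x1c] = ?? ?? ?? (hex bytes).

#0 dst[0x22+2] := {0x21,0x33}
#1 dst[0x06+3] := {0xef,0x7d,0x21}
#2 dst[0x16+2] := {0x33,0x81}
#3 dst[0x21+5] := {0x42,0x69,0x51,0xd3,0x40}
query mem[0x16]=0x33, mem[0x25]=0x40, mem[0x1c]=0x3e

MEM[0x16,0x25,0x1c] = 33 40 3e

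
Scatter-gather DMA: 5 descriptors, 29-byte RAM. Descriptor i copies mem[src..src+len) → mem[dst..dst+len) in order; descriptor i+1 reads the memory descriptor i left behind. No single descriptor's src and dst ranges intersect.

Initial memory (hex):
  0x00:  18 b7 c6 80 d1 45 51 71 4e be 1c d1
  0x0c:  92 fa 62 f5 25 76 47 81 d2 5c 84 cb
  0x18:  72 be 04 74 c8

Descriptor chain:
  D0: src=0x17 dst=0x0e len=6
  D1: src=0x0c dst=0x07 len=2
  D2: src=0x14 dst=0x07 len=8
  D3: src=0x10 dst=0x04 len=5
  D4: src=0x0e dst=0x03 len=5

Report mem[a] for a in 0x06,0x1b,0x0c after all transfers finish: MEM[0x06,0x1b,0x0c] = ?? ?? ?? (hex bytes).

[0] 0x17->0x0e len=6 : cb 72 be 04 74 c8
[1] 0x0c->0x07 len=2 : 92 fa
[2] 0x14->0x07 len=8 : d2 5c 84 cb 72 be 04 74
[3] 0x10->0x04 len=5 : be 04 74 c8 d2
[4] 0x0e->0x03 len=5 : 74 72 be 04 74
query mem[0x06]=0x04, mem[0x1b]=0x74, mem[0x0c]=0xbe

MEM[0x06,0x1b,0x0c] = 04 74 be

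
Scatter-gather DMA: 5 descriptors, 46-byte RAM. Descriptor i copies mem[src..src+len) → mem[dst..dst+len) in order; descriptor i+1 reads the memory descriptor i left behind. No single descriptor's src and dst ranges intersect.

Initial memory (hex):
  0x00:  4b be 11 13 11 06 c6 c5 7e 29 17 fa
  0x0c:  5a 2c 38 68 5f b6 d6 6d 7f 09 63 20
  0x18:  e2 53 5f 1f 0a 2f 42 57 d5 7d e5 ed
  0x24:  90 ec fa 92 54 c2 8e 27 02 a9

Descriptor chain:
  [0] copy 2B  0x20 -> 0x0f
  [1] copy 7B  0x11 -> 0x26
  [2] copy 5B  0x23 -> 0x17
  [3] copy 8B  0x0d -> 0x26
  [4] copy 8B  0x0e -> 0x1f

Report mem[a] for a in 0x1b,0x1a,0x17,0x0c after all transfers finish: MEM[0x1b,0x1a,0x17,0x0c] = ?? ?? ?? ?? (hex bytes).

#0 dst[0x0f+2] := {0xd5,0x7d}
#1 dst[0x26+7] := {0xb6,0xd6,0x6d,0x7f,0x09,0x63,0x20}
#2 dst[0x17+5] := {0xed,0x90,0xec,0xb6,0xd6}
#3 dst[0x26+8] := {0x2c,0x38,0xd5,0x7d,0xb6,0xd6,0x6d,0x7f}
#4 dst[0x1f+8] := {0x38,0xd5,0x7d,0xb6,0xd6,0x6d,0x7f,0x09}
query mem[0x1b]=0xd6, mem[0x1a]=0xb6, mem[0x17]=0xed, mem[0x0c]=0x5a

MEM[0x1b,0x1a,0x17,0x0c] = d6 b6 ed 5a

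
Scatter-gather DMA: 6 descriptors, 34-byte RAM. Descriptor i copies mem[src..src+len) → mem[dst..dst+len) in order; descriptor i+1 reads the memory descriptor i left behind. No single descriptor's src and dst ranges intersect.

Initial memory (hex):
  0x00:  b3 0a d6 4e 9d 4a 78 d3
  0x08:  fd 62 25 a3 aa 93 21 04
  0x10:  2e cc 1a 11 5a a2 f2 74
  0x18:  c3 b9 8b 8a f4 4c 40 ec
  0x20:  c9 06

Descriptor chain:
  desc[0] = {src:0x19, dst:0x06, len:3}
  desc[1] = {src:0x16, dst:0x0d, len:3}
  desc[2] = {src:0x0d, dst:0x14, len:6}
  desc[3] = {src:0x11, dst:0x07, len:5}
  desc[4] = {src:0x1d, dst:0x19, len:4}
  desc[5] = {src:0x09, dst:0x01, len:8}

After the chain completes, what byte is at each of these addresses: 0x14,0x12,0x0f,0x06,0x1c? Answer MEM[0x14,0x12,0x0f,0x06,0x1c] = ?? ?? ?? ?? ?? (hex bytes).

MEM[0x14,0x12,0x0f,0x06,0x1c] = f2 1a c3 74 c9

D0: mem[0x06..0x08] <- [b9 8b 8a]
D1: mem[0x0d..0x0f] <- [f2 74 c3]
D2: mem[0x14..0x19] <- [f2 74 c3 2e cc 1a]
D3: mem[0x07..0x0b] <- [cc 1a 11 f2 74]
D4: mem[0x19..0x1c] <- [4c 40 ec c9]
D5: mem[0x01..0x08] <- [11 f2 74 aa f2 74 c3 2e]
query mem[0x14]=0xf2, mem[0x12]=0x1a, mem[0x0f]=0xc3, mem[0x06]=0x74, mem[0x1c]=0xc9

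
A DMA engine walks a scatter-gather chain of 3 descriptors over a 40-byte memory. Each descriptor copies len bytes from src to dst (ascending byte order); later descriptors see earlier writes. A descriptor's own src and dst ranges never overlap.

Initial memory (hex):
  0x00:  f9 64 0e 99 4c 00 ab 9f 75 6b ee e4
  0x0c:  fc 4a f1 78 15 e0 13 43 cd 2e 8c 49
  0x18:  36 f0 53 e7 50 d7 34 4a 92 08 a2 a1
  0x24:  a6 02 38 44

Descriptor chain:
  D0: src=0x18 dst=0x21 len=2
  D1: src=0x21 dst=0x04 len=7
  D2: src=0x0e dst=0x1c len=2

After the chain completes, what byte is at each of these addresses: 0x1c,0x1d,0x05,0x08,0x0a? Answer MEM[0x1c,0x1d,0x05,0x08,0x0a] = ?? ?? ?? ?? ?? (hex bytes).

D0: mem[0x21..0x22] <- [36 f0]
D1: mem[0x04..0x0a] <- [36 f0 a1 a6 02 38 44]
D2: mem[0x1c..0x1d] <- [f1 78]
query mem[0x1c]=0xf1, mem[0x1d]=0x78, mem[0x05]=0xf0, mem[0x08]=0x02, mem[0x0a]=0x44

MEM[0x1c,0x1d,0x05,0x08,0x0a] = f1 78 f0 02 44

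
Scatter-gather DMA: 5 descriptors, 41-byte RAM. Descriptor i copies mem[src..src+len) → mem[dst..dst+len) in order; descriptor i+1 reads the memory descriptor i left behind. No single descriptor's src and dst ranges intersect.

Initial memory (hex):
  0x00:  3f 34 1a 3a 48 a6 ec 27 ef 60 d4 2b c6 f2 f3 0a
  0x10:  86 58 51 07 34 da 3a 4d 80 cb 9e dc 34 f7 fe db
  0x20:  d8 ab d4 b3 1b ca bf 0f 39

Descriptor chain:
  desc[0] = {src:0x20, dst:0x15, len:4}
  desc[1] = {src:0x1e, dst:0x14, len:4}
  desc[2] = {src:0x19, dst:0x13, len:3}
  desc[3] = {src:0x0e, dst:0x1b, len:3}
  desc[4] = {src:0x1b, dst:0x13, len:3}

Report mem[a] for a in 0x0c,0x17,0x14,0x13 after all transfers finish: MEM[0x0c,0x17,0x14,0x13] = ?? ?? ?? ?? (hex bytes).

[0] 0x20->0x15 len=4 : d8 ab d4 b3
[1] 0x1e->0x14 len=4 : fe db d8 ab
[2] 0x19->0x13 len=3 : cb 9e dc
[3] 0x0e->0x1b len=3 : f3 0a 86
[4] 0x1b->0x13 len=3 : f3 0a 86
query mem[0x0c]=0xc6, mem[0x17]=0xab, mem[0x14]=0x0a, mem[0x13]=0xf3

MEM[0x0c,0x17,0x14,0x13] = c6 ab 0a f3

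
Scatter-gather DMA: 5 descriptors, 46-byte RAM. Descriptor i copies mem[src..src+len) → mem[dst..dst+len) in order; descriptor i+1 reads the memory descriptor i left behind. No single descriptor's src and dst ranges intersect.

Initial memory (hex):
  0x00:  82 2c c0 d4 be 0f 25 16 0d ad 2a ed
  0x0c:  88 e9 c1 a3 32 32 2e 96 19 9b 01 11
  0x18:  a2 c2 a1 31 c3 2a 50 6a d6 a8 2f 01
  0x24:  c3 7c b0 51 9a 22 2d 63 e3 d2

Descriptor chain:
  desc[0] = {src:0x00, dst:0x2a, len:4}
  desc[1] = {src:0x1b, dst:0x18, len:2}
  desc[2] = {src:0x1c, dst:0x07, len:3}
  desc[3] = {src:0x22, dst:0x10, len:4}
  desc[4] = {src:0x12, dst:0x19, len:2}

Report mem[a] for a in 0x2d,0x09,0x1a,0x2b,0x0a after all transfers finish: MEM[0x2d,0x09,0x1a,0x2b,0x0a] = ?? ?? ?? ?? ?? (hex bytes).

MEM[0x2d,0x09,0x1a,0x2b,0x0a] = d4 50 7c 2c 2a

D0: mem[0x2a..0x2d] <- [82 2c c0 d4]
D1: mem[0x18..0x19] <- [31 c3]
D2: mem[0x07..0x09] <- [c3 2a 50]
D3: mem[0x10..0x13] <- [2f 01 c3 7c]
D4: mem[0x19..0x1a] <- [c3 7c]
query mem[0x2d]=0xd4, mem[0x09]=0x50, mem[0x1a]=0x7c, mem[0x2b]=0x2c, mem[0x0a]=0x2a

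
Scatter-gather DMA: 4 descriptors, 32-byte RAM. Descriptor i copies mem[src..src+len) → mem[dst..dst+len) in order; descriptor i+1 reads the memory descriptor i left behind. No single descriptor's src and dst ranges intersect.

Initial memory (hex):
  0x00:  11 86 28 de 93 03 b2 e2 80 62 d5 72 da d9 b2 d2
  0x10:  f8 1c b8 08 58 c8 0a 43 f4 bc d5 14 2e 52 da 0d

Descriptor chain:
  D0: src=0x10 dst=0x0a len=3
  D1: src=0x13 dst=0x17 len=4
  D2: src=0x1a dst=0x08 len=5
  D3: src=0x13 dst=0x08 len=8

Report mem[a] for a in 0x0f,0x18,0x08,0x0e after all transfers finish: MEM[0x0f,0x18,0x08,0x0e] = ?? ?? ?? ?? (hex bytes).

MEM[0x0f,0x18,0x08,0x0e] = 0a 58 08 c8

  after D0: wrote 3B at 0x0a = f81cb8
  after D1: wrote 4B at 0x17 = 0858c80a
  after D2: wrote 5B at 0x08 = 0a142e52da
  after D3: wrote 8B at 0x08 = 0858c80a0858c80a
query mem[0x0f]=0x0a, mem[0x18]=0x58, mem[0x08]=0x08, mem[0x0e]=0xc8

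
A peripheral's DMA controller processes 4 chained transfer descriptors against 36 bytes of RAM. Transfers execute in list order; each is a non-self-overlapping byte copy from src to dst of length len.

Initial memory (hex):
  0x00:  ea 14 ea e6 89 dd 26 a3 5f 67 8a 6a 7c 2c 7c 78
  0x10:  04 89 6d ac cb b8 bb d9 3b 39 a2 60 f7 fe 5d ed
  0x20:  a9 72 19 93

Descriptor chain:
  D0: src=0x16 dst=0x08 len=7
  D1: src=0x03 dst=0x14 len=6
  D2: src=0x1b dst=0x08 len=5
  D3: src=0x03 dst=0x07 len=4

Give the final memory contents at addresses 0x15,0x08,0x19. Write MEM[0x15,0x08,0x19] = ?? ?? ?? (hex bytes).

MEM[0x15,0x08,0x19] = 89 89 bb

[0] 0x16->0x08 len=7 : bb d9 3b 39 a2 60 f7
[1] 0x03->0x14 len=6 : e6 89 dd 26 a3 bb
[2] 0x1b->0x08 len=5 : 60 f7 fe 5d ed
[3] 0x03->0x07 len=4 : e6 89 dd 26
query mem[0x15]=0x89, mem[0x08]=0x89, mem[0x19]=0xbb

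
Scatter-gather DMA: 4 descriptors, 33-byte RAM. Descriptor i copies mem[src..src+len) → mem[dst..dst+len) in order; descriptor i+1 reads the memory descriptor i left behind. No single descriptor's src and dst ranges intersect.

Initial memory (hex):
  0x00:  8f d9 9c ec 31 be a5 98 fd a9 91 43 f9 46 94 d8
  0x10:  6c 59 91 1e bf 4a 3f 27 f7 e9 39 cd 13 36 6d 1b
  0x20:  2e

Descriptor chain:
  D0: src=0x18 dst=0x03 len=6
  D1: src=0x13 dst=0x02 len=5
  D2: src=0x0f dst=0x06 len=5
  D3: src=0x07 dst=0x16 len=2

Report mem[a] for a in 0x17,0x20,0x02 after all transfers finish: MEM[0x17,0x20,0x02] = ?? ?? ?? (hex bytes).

#0 dst[0x03+6] := {0xf7,0xe9,0x39,0xcd,0x13,0x36}
#1 dst[0x02+5] := {0x1e,0xbf,0x4a,0x3f,0x27}
#2 dst[0x06+5] := {0xd8,0x6c,0x59,0x91,0x1e}
#3 dst[0x16+2] := {0x6c,0x59}
query mem[0x17]=0x59, mem[0x20]=0x2e, mem[0x02]=0x1e

MEM[0x17,0x20,0x02] = 59 2e 1e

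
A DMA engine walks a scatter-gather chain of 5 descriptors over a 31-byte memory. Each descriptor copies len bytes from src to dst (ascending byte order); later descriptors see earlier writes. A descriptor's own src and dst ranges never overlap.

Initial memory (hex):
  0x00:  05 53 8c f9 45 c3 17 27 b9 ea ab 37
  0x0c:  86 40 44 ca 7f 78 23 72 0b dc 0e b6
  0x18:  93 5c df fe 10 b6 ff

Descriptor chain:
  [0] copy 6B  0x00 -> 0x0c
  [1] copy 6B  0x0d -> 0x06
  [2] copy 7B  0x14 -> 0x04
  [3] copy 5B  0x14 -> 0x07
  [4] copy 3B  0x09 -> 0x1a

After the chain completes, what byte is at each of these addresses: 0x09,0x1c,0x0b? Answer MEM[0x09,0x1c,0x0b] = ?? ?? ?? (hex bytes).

MEM[0x09,0x1c,0x0b] = 0e 93 93

[0] 0x00->0x0c len=6 : 05 53 8c f9 45 c3
[1] 0x0d->0x06 len=6 : 53 8c f9 45 c3 23
[2] 0x14->0x04 len=7 : 0b dc 0e b6 93 5c df
[3] 0x14->0x07 len=5 : 0b dc 0e b6 93
[4] 0x09->0x1a len=3 : 0e b6 93
query mem[0x09]=0x0e, mem[0x1c]=0x93, mem[0x0b]=0x93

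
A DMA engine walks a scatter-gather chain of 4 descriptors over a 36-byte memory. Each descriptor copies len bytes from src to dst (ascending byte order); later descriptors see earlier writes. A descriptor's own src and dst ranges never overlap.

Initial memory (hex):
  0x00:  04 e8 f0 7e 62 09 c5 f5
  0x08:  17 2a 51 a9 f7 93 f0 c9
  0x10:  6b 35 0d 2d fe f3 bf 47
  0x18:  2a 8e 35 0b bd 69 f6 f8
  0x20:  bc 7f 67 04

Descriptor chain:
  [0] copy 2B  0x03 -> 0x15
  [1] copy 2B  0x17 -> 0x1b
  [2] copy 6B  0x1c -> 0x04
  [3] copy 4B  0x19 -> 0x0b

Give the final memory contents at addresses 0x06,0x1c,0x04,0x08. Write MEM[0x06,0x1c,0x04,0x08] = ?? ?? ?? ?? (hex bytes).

MEM[0x06,0x1c,0x04,0x08] = f6 2a 2a bc

D0: mem[0x15..0x16] <- [7e 62]
D1: mem[0x1b..0x1c] <- [47 2a]
D2: mem[0x04..0x09] <- [2a 69 f6 f8 bc 7f]
D3: mem[0x0b..0x0e] <- [8e 35 47 2a]
query mem[0x06]=0xf6, mem[0x1c]=0x2a, mem[0x04]=0x2a, mem[0x08]=0xbc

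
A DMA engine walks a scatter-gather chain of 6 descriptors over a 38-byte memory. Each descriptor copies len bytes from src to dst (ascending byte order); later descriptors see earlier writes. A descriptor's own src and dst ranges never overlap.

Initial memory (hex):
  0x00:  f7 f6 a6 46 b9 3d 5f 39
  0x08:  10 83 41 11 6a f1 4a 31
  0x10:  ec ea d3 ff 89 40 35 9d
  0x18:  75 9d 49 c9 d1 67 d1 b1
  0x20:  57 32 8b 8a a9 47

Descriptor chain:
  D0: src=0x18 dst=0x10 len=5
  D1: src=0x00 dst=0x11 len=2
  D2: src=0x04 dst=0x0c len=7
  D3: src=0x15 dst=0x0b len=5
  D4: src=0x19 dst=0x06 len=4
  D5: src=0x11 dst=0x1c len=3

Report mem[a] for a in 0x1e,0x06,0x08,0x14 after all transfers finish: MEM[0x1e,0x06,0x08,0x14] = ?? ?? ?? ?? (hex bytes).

#0 dst[0x10+5] := {0x75,0x9d,0x49,0xc9,0xd1}
#1 dst[0x11+2] := {0xf7,0xf6}
#2 dst[0x0c+7] := {0xb9,0x3d,0x5f,0x39,0x10,0x83,0x41}
#3 dst[0x0b+5] := {0x40,0x35,0x9d,0x75,0x9d}
#4 dst[0x06+4] := {0x9d,0x49,0xc9,0xd1}
#5 dst[0x1c+3] := {0x83,0x41,0xc9}
query mem[0x1e]=0xc9, mem[0x06]=0x9d, mem[0x08]=0xc9, mem[0x14]=0xd1

MEM[0x1e,0x06,0x08,0x14] = c9 9d c9 d1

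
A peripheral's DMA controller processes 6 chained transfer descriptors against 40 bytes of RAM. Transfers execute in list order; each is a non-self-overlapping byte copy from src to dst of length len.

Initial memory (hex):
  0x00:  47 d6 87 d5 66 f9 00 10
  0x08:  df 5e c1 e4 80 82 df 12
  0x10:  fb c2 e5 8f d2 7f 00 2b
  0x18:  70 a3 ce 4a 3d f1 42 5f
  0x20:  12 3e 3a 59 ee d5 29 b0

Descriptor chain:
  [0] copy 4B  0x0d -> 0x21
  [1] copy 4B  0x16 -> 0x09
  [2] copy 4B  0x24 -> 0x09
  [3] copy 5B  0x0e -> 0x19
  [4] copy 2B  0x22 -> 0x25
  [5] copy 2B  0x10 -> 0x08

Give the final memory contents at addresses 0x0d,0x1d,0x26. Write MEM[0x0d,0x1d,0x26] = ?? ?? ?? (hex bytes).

MEM[0x0d,0x1d,0x26] = 82 e5 12

[0] 0x0d->0x21 len=4 : 82 df 12 fb
[1] 0x16->0x09 len=4 : 00 2b 70 a3
[2] 0x24->0x09 len=4 : fb d5 29 b0
[3] 0x0e->0x19 len=5 : df 12 fb c2 e5
[4] 0x22->0x25 len=2 : df 12
[5] 0x10->0x08 len=2 : fb c2
query mem[0x0d]=0x82, mem[0x1d]=0xe5, mem[0x26]=0x12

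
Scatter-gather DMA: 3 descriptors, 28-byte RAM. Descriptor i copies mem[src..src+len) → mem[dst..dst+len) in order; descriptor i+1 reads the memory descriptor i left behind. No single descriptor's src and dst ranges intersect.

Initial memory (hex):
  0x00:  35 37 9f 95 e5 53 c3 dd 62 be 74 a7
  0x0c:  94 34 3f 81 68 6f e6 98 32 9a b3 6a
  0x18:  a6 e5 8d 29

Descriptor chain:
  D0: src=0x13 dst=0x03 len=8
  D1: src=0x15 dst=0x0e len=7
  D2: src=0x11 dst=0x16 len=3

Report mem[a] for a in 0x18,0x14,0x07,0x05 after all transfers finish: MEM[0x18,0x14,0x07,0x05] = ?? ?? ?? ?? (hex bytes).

MEM[0x18,0x14,0x07,0x05] = 8d 29 6a 9a

#0 dst[0x03+8] := {0x98,0x32,0x9a,0xb3,0x6a,0xa6,0xe5,0x8d}
#1 dst[0x0e+7] := {0x9a,0xb3,0x6a,0xa6,0xe5,0x8d,0x29}
#2 dst[0x16+3] := {0xa6,0xe5,0x8d}
query mem[0x18]=0x8d, mem[0x14]=0x29, mem[0x07]=0x6a, mem[0x05]=0x9a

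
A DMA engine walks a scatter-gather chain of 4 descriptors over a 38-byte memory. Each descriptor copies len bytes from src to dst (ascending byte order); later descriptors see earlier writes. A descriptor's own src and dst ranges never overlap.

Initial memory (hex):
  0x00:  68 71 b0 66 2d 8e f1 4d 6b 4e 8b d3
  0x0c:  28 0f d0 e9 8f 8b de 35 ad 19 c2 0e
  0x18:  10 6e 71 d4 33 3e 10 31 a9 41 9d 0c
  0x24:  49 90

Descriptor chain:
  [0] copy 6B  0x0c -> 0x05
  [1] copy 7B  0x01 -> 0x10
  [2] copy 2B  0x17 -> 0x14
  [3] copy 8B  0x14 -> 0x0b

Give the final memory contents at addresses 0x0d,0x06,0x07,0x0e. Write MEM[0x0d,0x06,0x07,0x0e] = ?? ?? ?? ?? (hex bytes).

#0 dst[0x05+6] := {0x28,0x0f,0xd0,0xe9,0x8f,0x8b}
#1 dst[0x10+7] := {0x71,0xb0,0x66,0x2d,0x28,0x0f,0xd0}
#2 dst[0x14+2] := {0x0e,0x10}
#3 dst[0x0b+8] := {0x0e,0x10,0xd0,0x0e,0x10,0x6e,0x71,0xd4}
query mem[0x0d]=0xd0, mem[0x06]=0x0f, mem[0x07]=0xd0, mem[0x0e]=0x0e

MEM[0x0d,0x06,0x07,0x0e] = d0 0f d0 0e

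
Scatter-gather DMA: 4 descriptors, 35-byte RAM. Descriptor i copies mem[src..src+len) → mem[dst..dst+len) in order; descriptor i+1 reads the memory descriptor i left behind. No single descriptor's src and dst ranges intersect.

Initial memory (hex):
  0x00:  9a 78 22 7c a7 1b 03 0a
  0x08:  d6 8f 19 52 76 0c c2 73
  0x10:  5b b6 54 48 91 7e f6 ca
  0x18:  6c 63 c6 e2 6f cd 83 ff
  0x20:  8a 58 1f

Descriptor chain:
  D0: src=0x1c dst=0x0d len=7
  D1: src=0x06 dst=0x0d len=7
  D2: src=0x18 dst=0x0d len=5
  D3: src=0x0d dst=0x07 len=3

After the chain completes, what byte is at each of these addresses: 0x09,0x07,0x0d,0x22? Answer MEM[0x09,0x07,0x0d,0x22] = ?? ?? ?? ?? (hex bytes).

MEM[0x09,0x07,0x0d,0x22] = c6 6c 6c 1f

  after D0: wrote 7B at 0x0d = 6fcd83ff8a581f
  after D1: wrote 7B at 0x0d = 030ad68f195276
  after D2: wrote 5B at 0x0d = 6c63c6e26f
  after D3: wrote 3B at 0x07 = 6c63c6
query mem[0x09]=0xc6, mem[0x07]=0x6c, mem[0x0d]=0x6c, mem[0x22]=0x1f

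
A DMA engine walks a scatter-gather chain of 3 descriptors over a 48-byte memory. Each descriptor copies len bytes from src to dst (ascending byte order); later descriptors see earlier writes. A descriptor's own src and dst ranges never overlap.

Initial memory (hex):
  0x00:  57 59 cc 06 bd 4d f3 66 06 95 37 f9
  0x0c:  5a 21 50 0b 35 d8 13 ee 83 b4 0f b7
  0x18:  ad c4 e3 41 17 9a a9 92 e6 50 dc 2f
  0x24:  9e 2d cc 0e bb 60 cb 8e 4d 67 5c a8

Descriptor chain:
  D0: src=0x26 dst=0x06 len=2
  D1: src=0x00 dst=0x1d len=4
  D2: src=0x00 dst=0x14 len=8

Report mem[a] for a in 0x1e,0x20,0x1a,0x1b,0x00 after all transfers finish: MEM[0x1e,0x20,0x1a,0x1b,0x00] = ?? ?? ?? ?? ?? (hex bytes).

  after D0: wrote 2B at 0x06 = cc0e
  after D1: wrote 4B at 0x1d = 5759cc06
  after D2: wrote 8B at 0x14 = 5759cc06bd4dcc0e
query mem[0x1e]=0x59, mem[0x20]=0x06, mem[0x1a]=0xcc, mem[0x1b]=0x0e, mem[0x00]=0x57

MEM[0x1e,0x20,0x1a,0x1b,0x00] = 59 06 cc 0e 57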